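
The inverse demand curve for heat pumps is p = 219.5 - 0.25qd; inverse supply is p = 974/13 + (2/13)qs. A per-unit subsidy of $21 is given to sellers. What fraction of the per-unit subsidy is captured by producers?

Producer share = 8/21

Pre-subsidy: 219.5 - 0.25q = 974/13 + (2/13)q gives q* = 358 and p* = 130.
With the subsidy, sellers receive ps = pb + 21 for each unit, where pb is the price buyers pay.
On the curves, pb = 219.5 - 0.25q and ps = 974/13 + (2/13)q; the wedge ps − pb = 21 gives 974/13 + (2/13)q − (219.5 - 0.25q) = 21, so q' = 410.
Then pb = 219.5 − 0.25·410 = 117 and ps = 974/13 + (2/13)·410 = 138.
Buyers' price falls by p* − pb = 130 − 117 = 13; sellers' price rises by ps − p* = 138 − 130 = 8.
So producers capture 8/21 = 8/21 of each unit of subsidy.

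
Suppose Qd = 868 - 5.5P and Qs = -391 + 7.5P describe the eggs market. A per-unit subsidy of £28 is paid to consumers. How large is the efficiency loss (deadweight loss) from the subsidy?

Deadweight loss = 16170/13

Pre-subsidy: 868 - 5.5P = -391 + 7.5P gives P* = 1259/13, Q* = 8719/26.
With the rebate, buyers effectively pay Pb = Ps − 28, where Ps is the price sellers receive.
Demand in terms of Ps becomes Qd = 868 − 5.5(Ps − 28) = 1022 - 5.5Ps. Setting this equal to supply: 1022 - 5.5Ps = -391 + 7.5Ps, so Ps = 1413/13.
Buyers pay Pb = 1413/13 − 28 = 1049/13; Q' = -391 + 7.5·(1413/13) = 11029/26.
The subsidy expands output by 11029/26 − 8719/26 = 1155/13 past the efficient level; on those units the gap between marginal cost and willingness to pay runs from 0 up to 28.
DWL = ½ × 28 × 1155/13 = 16170/13.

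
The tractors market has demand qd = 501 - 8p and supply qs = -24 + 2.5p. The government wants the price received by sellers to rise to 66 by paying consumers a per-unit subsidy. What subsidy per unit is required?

Required subsidy s = 21 per unit

At a seller price of 66, quantity supplied is -24 + 2.5·66 = 141.
Buyers absorb 141 only when they pay pb with 501 − 8·pb = 141, i.e. pb = 45.
s = ps − pb = 66 − 45 = 21.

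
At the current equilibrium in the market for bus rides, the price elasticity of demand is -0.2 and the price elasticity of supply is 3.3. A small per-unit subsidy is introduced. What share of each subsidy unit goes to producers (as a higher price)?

Producer share = 2/35

For a small subsidy around the equilibrium, the benefit split depends on the relative slopes, which at a point are proportional to the elasticities.
Buyer share = εs/(εs + |εd|) = 3.3/(3.3 + 0.2) = 33/35; seller share = |εd|/(εs + |εd|) = 2/35.
So producers capture 2/35 of the subsidy.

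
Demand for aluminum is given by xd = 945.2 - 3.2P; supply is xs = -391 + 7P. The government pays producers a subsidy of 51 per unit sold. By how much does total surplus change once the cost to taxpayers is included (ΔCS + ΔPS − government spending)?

Pre-subsidy: 945.2 - 3.2P = -391 + 7P gives P* = 131, x* = 526.
With the subsidy, sellers receive Ps = Pb + 51 for each unit, where Pb is the price buyers pay.
Supply in terms of Pb becomes xs = -391 + 7(Pb + 51) = -34 + 7Pb. Setting this equal to demand: 945.2 - 3.2Pb = -34 + 7Pb, so Pb = 96.
Sellers receive Ps = 96 + 51 = 147; x' = 945.2 − 3.2·96 = 638.
ΔCS = ½(526 + 638)(131 − 96) = 20370; ΔPS = ½(526 + 638)(147 − 131) = 9312.
Government spending = 51 × 638 = 32538.
Net change = 20370 + 9312 − 32538 = -2856. The loss equals the DWL triangle ½·51·112.

Net change in total surplus = -2856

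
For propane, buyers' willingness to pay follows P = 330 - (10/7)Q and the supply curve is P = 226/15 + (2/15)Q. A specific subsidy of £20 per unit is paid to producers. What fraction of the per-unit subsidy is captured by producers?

Producer share = 7/82

Pre-subsidy: 330 - (10/7)Q = 226/15 + (2/15)Q gives Q* = 8267/41 and P* = 1720/41.
With the subsidy, sellers receive Ps = Pb + 20 for each unit, where Pb is the price buyers pay.
On the curves, Pb = 330 - (10/7)Q and Ps = 226/15 + (2/15)Q; the wedge Ps − Pb = 20 gives 226/15 + (2/15)Q − (330 - (10/7)Q) = 20, so Q' = 8792/41.
Then Pb = 330 − (10/7)·(8792/41) = 970/41 and Ps = 226/15 + (2/15)·(8792/41) = 1790/41.
Buyers' price falls by P* − Pb = 1720/41 − 970/41 = 750/41; sellers' price rises by Ps − P* = 1790/41 − 1720/41 = 70/41.
So producers capture (70/41)/20 = 7/82 of each unit of subsidy.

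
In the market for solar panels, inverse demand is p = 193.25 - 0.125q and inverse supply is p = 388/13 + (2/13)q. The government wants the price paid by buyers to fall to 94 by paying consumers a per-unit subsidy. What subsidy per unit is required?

At a buyer price of 94, quantity demanded is 1546 − 8·94 = 794.
Sellers supply 794 only when they receive ps = 388/13 + (2/13)·794 = 152.
s = ps − pb = 152 − 94 = 58.

Required subsidy s = 58 per unit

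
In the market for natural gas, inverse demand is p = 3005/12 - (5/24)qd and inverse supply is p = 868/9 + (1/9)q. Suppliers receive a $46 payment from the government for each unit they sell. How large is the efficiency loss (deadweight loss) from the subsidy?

Pre-subsidy: 3005/12 - (5/24)q = 868/9 + (1/9)q gives q* = 482 and p* = 150.
With the subsidy, sellers receive ps = pb + 46 for each unit, where pb is the price buyers pay.
On the curves, pb = 3005/12 - (5/24)q and ps = 868/9 + (1/9)q; the wedge ps − pb = 46 gives 868/9 + (1/9)q − (3005/12 - (5/24)q) = 46, so q' = 626.
Then pb = 3005/12 − (5/24)·626 = 120 and ps = 868/9 + (1/9)·626 = 166.
The subsidy expands output by 626 − 482 = 144 past the efficient level; on those units the gap between marginal cost and willingness to pay runs from 0 up to 46.
DWL = ½ × 46 × 144 = 3312.

Deadweight loss = $3312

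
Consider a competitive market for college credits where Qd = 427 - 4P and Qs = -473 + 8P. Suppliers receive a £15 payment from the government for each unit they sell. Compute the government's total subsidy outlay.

Government cost = £2505

Pre-subsidy: 427 - 4P = -473 + 8P gives P* = 75, Q* = 127.
With the subsidy, sellers receive Ps = Pb + 15 for each unit, where Pb is the price buyers pay.
Supply in terms of Pb becomes Qs = -473 + 8(Pb + 15) = -353 + 8Pb. Setting this equal to demand: 427 - 4Pb = -353 + 8Pb, so Pb = 65.
Sellers receive Ps = 65 + 15 = 80; Q' = 427 − 4·65 = 167.
Government outlay = subsidy × quantity = 15 × 167 = 2505.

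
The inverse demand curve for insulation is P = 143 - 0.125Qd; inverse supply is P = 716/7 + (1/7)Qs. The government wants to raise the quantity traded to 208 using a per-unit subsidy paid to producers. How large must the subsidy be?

Required subsidy s = 15 per unit

At Q = 208, from the demand curve buyers pay Pb = 143 − 0.125·208 = 117; from the supply curve sellers need Ps = 716/7 + (1/7)·208 = 132.
The subsidy must fill the gap: s = Ps − Pb = 132 − 117 = 15.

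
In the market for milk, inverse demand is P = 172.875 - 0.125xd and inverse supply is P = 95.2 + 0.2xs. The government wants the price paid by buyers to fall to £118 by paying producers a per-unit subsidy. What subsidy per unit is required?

Required subsidy s = £65 per unit

At a buyer price of 118, quantity demanded is 1383 − 8·118 = 439.
Sellers supply 439 only when they receive Ps = 95.2 + 0.2·439 = 183.
s = Ps − Pb = 183 − 118 = 65.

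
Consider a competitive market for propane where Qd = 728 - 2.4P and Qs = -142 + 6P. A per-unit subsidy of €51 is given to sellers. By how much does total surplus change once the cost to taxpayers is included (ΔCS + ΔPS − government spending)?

Pre-subsidy: 728 - 2.4P = -142 + 6P gives P* = 725/7, Q* = 3356/7.
With the subsidy, sellers receive Ps = Pb + 51 for each unit, where Pb is the price buyers pay.
Supply in terms of Pb becomes Qs = -142 + 6(Pb + 51) = 164 + 6Pb. Setting this equal to demand: 728 - 2.4Pb = 164 + 6Pb, so Pb = 470/7.
Sellers receive Ps = 470/7 + 51 = 827/7; Q' = 728 − 2.4·(470/7) = 3968/7.
ΔCS = ½(3356/7 + 3968/7)(725/7 − 470/7) = 933810/49; ΔPS = ½(3356/7 + 3968/7)(827/7 − 725/7) = 373524/49.
Government spending = 51 × 3968/7 = 202368/7.
Net change = 933810/49 + 373524/49 − 202368/7 = -15606/7. The loss equals the DWL triangle ½·51·612/7.

Net change in total surplus = -15606/7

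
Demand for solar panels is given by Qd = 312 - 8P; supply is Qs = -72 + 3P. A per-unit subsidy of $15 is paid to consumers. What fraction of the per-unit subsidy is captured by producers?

Producer share = 8/11

Pre-subsidy: 312 - 8P = -72 + 3P gives P* = 384/11, Q* = 360/11.
With the rebate, buyers effectively pay Pb = Ps − 15, where Ps is the price sellers receive.
Demand in terms of Ps becomes Qd = 312 − 8(Ps − 15) = 432 - 8Ps. Setting this equal to supply: 432 - 8Ps = -72 + 3Ps, so Ps = 504/11.
Buyers pay Pb = 504/11 − 15 = 339/11; Q' = -72 + 3·(504/11) = 720/11.
Buyers' price falls by P* − Pb = 384/11 − 339/11 = 45/11; sellers' price rises by Ps − P* = 504/11 − 384/11 = 120/11.
So producers capture (120/11)/15 = 8/11 of each unit of subsidy.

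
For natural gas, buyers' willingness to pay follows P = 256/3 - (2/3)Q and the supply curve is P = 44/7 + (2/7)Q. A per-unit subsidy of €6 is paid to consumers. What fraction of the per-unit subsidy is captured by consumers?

Pre-subsidy: 256/3 - (2/3)Q = 44/7 + (2/7)Q gives Q* = 83 and P* = 30.
With the rebate, buyers effectively pay Pb = Ps − 6, where Ps is the price sellers receive.
On the curves, Pb = 256/3 - (2/3)Q and Ps = 44/7 + (2/7)Q; the wedge Ps − Pb = 6 gives 44/7 + (2/7)Q − (256/3 - (2/3)Q) = 6, so Q' = 89.3.
Then Pb = 256/3 − (2/3)·89.3 = 25.8 and Ps = 44/7 + (2/7)·89.3 = 31.8.
Buyers' price falls by P* − Pb = 30 − 25.8 = 4.2; sellers' price rises by Ps − P* = 31.8 − 30 = 1.8.
So consumers capture 4.2/6 = 0.7 of each unit of subsidy.

Consumer share = 0.7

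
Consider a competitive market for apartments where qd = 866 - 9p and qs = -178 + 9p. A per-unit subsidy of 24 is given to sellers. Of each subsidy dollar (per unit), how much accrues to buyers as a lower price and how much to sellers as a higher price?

Pre-subsidy: 866 - 9p = -178 + 9p gives p* = 58, q* = 344.
With the subsidy, sellers receive ps = pb + 24 for each unit, where pb is the price buyers pay.
Supply in terms of pb becomes qs = -178 + 9(pb + 24) = 38 + 9pb. Setting this equal to demand: 866 - 9pb = 38 + 9pb, so pb = 46.
Sellers receive ps = 46 + 24 = 70; q' = 866 − 9·46 = 452.
Buyers' price falls by p* − pb = 58 − 46 = 12; sellers' price rises by ps − p* = 70 − 58 = 12.

Buyers gain 12 per unit; sellers gain 12 per unit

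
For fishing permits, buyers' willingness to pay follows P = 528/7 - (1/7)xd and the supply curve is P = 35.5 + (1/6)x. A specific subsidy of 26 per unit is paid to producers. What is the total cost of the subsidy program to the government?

Pre-subsidy: 528/7 - (1/7)x = 35.5 + (1/6)x gives x* = 129 and P* = 57.
With the subsidy, sellers receive Ps = Pb + 26 for each unit, where Pb is the price buyers pay.
On the curves, Pb = 528/7 - (1/7)x and Ps = 35.5 + (1/6)x; the wedge Ps − Pb = 26 gives 35.5 + (1/6)x − (528/7 - (1/7)x) = 26, so x' = 213.
Then Pb = 528/7 − (1/7)·213 = 45 and Ps = 35.5 + (1/6)·213 = 71.
Government outlay = subsidy × quantity = 26 × 213 = 5538.

Government cost = 5538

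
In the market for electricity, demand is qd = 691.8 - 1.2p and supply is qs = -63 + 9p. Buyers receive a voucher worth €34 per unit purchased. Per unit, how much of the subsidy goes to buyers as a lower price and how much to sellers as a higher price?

Buyers gain €30 per unit; sellers gain €4 per unit

Pre-subsidy: 691.8 - 1.2p = -63 + 9p gives p* = 74, q* = 603.
With the rebate, buyers effectively pay pb = ps − 34, where ps is the price sellers receive.
Demand in terms of ps becomes qd = 691.8 − 1.2(ps − 34) = 732.6 - 1.2ps. Setting this equal to supply: 732.6 - 1.2ps = -63 + 9ps, so ps = 78.
Buyers pay pb = 78 − 34 = 44; q' = -63 + 9·78 = 639.
Buyers' price falls by p* − pb = 74 − 44 = 30; sellers' price rises by ps − p* = 78 − 74 = 4.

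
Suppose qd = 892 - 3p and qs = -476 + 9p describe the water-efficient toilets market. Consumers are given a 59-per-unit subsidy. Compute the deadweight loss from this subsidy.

Deadweight loss = 3916.125

Pre-subsidy: 892 - 3p = -476 + 9p gives p* = 114, q* = 550.
With the rebate, buyers effectively pay pb = ps − 59, where ps is the price sellers receive.
Demand in terms of ps becomes qd = 892 − 3(ps − 59) = 1069 - 3ps. Setting this equal to supply: 1069 - 3ps = -476 + 9ps, so ps = 128.75.
Buyers pay pb = 128.75 − 59 = 69.75; q' = -476 + 9·128.75 = 682.75.
The subsidy expands output by 682.75 − 550 = 132.75 past the efficient level; on those units the gap between marginal cost and willingness to pay runs from 0 up to 59.
DWL = ½ × 59 × 132.75 = 3916.125.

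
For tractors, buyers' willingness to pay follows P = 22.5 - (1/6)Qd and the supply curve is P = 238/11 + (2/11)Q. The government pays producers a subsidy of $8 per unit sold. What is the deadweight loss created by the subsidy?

Pre-subsidy: 22.5 - (1/6)Q = 238/11 + (2/11)Q gives Q* = 57/23 and P* = 508/23.
With the subsidy, sellers receive Ps = Pb + 8 for each unit, where Pb is the price buyers pay.
On the curves, Pb = 22.5 - (1/6)Q and Ps = 238/11 + (2/11)Q; the wedge Ps − Pb = 8 gives 238/11 + (2/11)Q − (22.5 - (1/6)Q) = 8, so Q' = 585/23.
Then Pb = 22.5 − (1/6)·(585/23) = 420/23 and Ps = 238/11 + (2/11)·(585/23) = 604/23.
The subsidy expands output by 585/23 − 57/23 = 528/23 past the efficient level; on those units the gap between marginal cost and willingness to pay runs from 0 up to 8.
DWL = ½ × 8 × 528/23 = 2112/23.

Deadweight loss = 2112/23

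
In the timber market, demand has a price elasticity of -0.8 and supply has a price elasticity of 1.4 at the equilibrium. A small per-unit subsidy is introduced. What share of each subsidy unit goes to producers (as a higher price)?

Producer share = 4/11

For a small subsidy around the equilibrium, the benefit split depends on the relative slopes, which at a point are proportional to the elasticities.
Buyer share = εs/(εs + |εd|) = 1.4/(1.4 + 0.8) = 7/11; seller share = |εd|/(εs + |εd|) = 4/11.
So producers capture 4/11 of the subsidy.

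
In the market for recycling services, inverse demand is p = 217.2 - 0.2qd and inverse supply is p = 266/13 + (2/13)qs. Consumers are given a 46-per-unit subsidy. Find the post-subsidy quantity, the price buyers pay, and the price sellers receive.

Pre-subsidy: 217.2 - 0.2q = 266/13 + (2/13)q gives q* = 556 and p* = 106.
With the rebate, buyers effectively pay pb = ps − 46, where ps is the price sellers receive.
On the curves, pb = 217.2 - 0.2q and ps = 266/13 + (2/13)q; the wedge ps − pb = 46 gives 266/13 + (2/13)q − (217.2 - 0.2q) = 46, so q' = 686.
Then pb = 217.2 − 0.2·686 = 80 and ps = 266/13 + (2/13)·686 = 126.

q' = 686; buyers pay 80; sellers receive 126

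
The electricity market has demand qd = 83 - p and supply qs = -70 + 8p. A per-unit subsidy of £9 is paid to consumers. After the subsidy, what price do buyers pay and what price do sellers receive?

Pre-subsidy: 83 - p = -70 + 8p gives p* = 17, q* = 66.
With the rebate, buyers effectively pay pb = ps − 9, where ps is the price sellers receive.
Demand in terms of ps becomes qd = 83 − 1(ps − 9) = 92 - ps. Setting this equal to supply: 92 - ps = -70 + 8ps, so ps = 18.
Buyers pay pb = 18 − 9 = 9; q' = -70 + 8·18 = 74.

Buyers pay £9; sellers receive £18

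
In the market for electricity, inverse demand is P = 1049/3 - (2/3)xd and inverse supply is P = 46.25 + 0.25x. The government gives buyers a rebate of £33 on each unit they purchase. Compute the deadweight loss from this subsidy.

Deadweight loss = £594

Pre-subsidy: 1049/3 - (2/3)x = 46.25 + 0.25x gives x* = 331 and P* = 129.
With the rebate, buyers effectively pay Pb = Ps − 33, where Ps is the price sellers receive.
On the curves, Pb = 1049/3 - (2/3)x and Ps = 46.25 + 0.25x; the wedge Ps − Pb = 33 gives 46.25 + 0.25x − (1049/3 - (2/3)x) = 33, so x' = 367.
Then Pb = 1049/3 − (2/3)·367 = 105 and Ps = 46.25 + 0.25·367 = 138.
The subsidy expands output by 367 − 331 = 36 past the efficient level; on those units the gap between marginal cost and willingness to pay runs from 0 up to 33.
DWL = ½ × 33 × 36 = 594.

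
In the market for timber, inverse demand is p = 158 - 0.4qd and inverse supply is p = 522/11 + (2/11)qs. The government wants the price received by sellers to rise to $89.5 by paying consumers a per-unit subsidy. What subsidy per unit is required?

At a seller price of 89.5, quantity supplied is -261 + 5.5·89.5 = 231.25.
Buyers absorb 231.25 only when they pay pb = 158 − 0.4·231.25 = 65.5.
s = ps − pb = 89.5 − 65.5 = 24.

Required subsidy s = $24 per unit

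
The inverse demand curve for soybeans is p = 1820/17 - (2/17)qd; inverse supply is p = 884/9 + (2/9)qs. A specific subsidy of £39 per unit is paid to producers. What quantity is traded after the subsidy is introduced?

Pre-subsidy: 1820/17 - (2/17)q = 884/9 + (2/9)q gives q* = 26 and p* = 104.
With the subsidy, sellers receive ps = pb + 39 for each unit, where pb is the price buyers pay.
On the curves, pb = 1820/17 - (2/17)q and ps = 884/9 + (2/9)q; the wedge ps − pb = 39 gives 884/9 + (2/9)q − (1820/17 - (2/17)q) = 39, so q' = 140.75.
Then pb = 1820/17 − (2/17)·140.75 = 90.5 and ps = 884/9 + (2/9)·140.75 = 129.5.

q' = 140.75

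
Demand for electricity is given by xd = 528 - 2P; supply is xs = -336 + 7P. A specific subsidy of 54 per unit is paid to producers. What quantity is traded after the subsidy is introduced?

Pre-subsidy: 528 - 2P = -336 + 7P gives P* = 96, x* = 336.
With the subsidy, sellers receive Ps = Pb + 54 for each unit, where Pb is the price buyers pay.
Supply in terms of Pb becomes xs = -336 + 7(Pb + 54) = 42 + 7Pb. Setting this equal to demand: 528 - 2Pb = 42 + 7Pb, so Pb = 54.
Sellers receive Ps = 54 + 54 = 108; x' = 528 − 2·54 = 420.

x' = 420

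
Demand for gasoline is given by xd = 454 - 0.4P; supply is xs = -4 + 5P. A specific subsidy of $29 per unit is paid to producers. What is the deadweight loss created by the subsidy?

Deadweight loss = 4205/27

Pre-subsidy: 454 - 0.4P = -4 + 5P gives P* = 2290/27, x* = 11342/27.
With the subsidy, sellers receive Ps = Pb + 29 for each unit, where Pb is the price buyers pay.
Supply in terms of Pb becomes xs = -4 + 5(Pb + 29) = 141 + 5Pb. Setting this equal to demand: 454 - 0.4Pb = 141 + 5Pb, so Pb = 1565/27.
Sellers receive Ps = 1565/27 + 29 = 2348/27; x' = 454 − 0.4·(1565/27) = 11632/27.
The subsidy expands output by 11632/27 − 11342/27 = 290/27 past the efficient level; on those units the gap between marginal cost and willingness to pay runs from 0 up to 29.
DWL = ½ × 29 × 290/27 = 4205/27.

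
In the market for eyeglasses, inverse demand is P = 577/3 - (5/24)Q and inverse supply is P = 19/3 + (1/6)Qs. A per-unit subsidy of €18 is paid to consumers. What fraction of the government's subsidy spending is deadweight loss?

DWL / government spending = 3/68

Pre-subsidy: 577/3 - (5/24)Q = 19/3 + (1/6)Q gives Q* = 496 and P* = 89.
With the rebate, buyers effectively pay Pb = Ps − 18, where Ps is the price sellers receive.
On the curves, Pb = 577/3 - (5/24)Q and Ps = 19/3 + (1/6)Q; the wedge Ps − Pb = 18 gives 19/3 + (1/6)Q − (577/3 - (5/24)Q) = 18, so Q' = 544.
Then Pb = 577/3 − (5/24)·544 = 79 and Ps = 19/3 + (1/6)·544 = 97.
ΔCS = ½(496 + 544)(89 − 79) = 5200; ΔPS = ½(496 + 544)(97 − 89) = 4160.
Government spending = 18 × 544 = 9792.
DWL = ½ × 18 × (544 − 496) = 432; fraction = 432 / 9792 = 3/68.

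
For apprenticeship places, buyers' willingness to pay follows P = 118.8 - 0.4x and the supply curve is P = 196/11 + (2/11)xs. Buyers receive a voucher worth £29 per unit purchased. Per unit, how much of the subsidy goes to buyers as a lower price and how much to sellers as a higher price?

Pre-subsidy: 118.8 - 0.4x = 196/11 + (2/11)x gives x* = 173.5625 and P* = 49.375.
With the rebate, buyers effectively pay Pb = Ps − 29, where Ps is the price sellers receive.
On the curves, Pb = 118.8 - 0.4x and Ps = 196/11 + (2/11)x; the wedge Ps − Pb = 29 gives 196/11 + (2/11)x − (118.8 - 0.4x) = 29, so x' = 223.40625.
Then Pb = 118.8 − 0.4·223.40625 = 29.4375 and Ps = 196/11 + (2/11)·223.40625 = 58.4375.
Buyers' price falls by P* − Pb = 49.375 − 29.4375 = 19.9375; sellers' price rises by Ps − P* = 58.4375 − 49.375 = 9.0625.

Buyers gain £19.9375 per unit; sellers gain £9.0625 per unit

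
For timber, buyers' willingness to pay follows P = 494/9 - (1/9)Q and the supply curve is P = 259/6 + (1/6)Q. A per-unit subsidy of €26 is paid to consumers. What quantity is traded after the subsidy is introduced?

Q' = 135.8

Pre-subsidy: 494/9 - (1/9)Q = 259/6 + (1/6)Q gives Q* = 42.2 and P* = 50.2.
With the rebate, buyers effectively pay Pb = Ps − 26, where Ps is the price sellers receive.
On the curves, Pb = 494/9 - (1/9)Q and Ps = 259/6 + (1/6)Q; the wedge Ps − Pb = 26 gives 259/6 + (1/6)Q − (494/9 - (1/9)Q) = 26, so Q' = 135.8.
Then Pb = 494/9 − (1/9)·135.8 = 39.8 and Ps = 259/6 + (1/6)·135.8 = 65.8.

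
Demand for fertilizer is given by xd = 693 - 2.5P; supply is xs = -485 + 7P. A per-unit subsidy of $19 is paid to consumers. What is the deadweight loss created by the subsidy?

Deadweight loss = $332.5

Pre-subsidy: 693 - 2.5P = -485 + 7P gives P* = 124, x* = 383.
With the rebate, buyers effectively pay Pb = Ps − 19, where Ps is the price sellers receive.
Demand in terms of Ps becomes xd = 693 − 2.5(Ps − 19) = 740.5 - 2.5Ps. Setting this equal to supply: 740.5 - 2.5Ps = -485 + 7Ps, so Ps = 129.
Buyers pay Pb = 129 − 19 = 110; x' = -485 + 7·129 = 418.
The subsidy expands output by 418 − 383 = 35 past the efficient level; on those units the gap between marginal cost and willingness to pay runs from 0 up to 19.
DWL = ½ × 19 × 35 = 332.5.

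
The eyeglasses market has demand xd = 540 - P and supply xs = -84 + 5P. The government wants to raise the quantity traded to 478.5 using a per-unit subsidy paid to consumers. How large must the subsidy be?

At x = 478.5, invert demand for the buyer price: Pb = (540 − 478.5)/1 = 61.5; invert supply for the seller price: Ps = (478.5 − (-84))/5 = 112.5.
The subsidy must fill the gap: s = Ps − Pb = 112.5 − 61.5 = 51.

Required subsidy s = 51 per unit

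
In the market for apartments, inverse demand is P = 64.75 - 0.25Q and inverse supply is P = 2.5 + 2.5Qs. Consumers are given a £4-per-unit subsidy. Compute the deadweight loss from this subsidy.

Deadweight loss = 32/11

Pre-subsidy: 64.75 - 0.25Q = 2.5 + 2.5Q gives Q* = 249/11 and P* = 650/11.
With the rebate, buyers effectively pay Pb = Ps − 4, where Ps is the price sellers receive.
On the curves, Pb = 64.75 - 0.25Q and Ps = 2.5 + 2.5Q; the wedge Ps − Pb = 4 gives 2.5 + 2.5Q − (64.75 - 0.25Q) = 4, so Q' = 265/11.
Then Pb = 64.75 − 0.25·(265/11) = 646/11 and Ps = 2.5 + 2.5·(265/11) = 690/11.
The subsidy expands output by 265/11 − 249/11 = 16/11 past the efficient level; on those units the gap between marginal cost and willingness to pay runs from 0 up to 4.
DWL = ½ × 4 × 16/11 = 32/11.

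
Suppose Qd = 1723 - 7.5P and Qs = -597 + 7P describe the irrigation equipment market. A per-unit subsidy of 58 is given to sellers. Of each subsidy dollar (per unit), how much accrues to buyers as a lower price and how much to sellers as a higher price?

Pre-subsidy: 1723 - 7.5P = -597 + 7P gives P* = 160, Q* = 523.
With the subsidy, sellers receive Ps = Pb + 58 for each unit, where Pb is the price buyers pay.
Supply in terms of Pb becomes Qs = -597 + 7(Pb + 58) = -191 + 7Pb. Setting this equal to demand: 1723 - 7.5Pb = -191 + 7Pb, so Pb = 132.
Sellers receive Ps = 132 + 58 = 190; Q' = 1723 − 7.5·132 = 733.
Buyers' price falls by P* − Pb = 160 − 132 = 28; sellers' price rises by Ps − P* = 190 − 160 = 30.

Buyers gain 28 per unit; sellers gain 30 per unit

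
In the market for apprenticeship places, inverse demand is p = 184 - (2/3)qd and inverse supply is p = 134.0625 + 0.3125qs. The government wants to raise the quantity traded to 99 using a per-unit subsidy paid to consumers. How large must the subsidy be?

At q = 99, from the demand curve buyers pay pb = 184 − (2/3)·99 = 118; from the supply curve sellers need ps = 134.0625 + 0.3125·99 = 165.
The subsidy must fill the gap: s = ps − pb = 165 − 118 = 47.

Required subsidy s = 47 per unit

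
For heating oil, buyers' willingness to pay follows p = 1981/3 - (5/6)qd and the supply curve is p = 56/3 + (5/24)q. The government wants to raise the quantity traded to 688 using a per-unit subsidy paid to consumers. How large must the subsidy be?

Required subsidy s = 75 per unit

At q = 688, from the demand curve buyers pay pb = 1981/3 − (5/6)·688 = 87; from the supply curve sellers need ps = 56/3 + (5/24)·688 = 162.
The subsidy must fill the gap: s = ps − pb = 162 − 87 = 75.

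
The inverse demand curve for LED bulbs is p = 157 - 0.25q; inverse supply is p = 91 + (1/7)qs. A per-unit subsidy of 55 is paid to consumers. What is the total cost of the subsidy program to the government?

Government cost = 16940

Pre-subsidy: 157 - 0.25q = 91 + (1/7)q gives q* = 168 and p* = 115.
With the rebate, buyers effectively pay pb = ps − 55, where ps is the price sellers receive.
On the curves, pb = 157 - 0.25q and ps = 91 + (1/7)q; the wedge ps − pb = 55 gives 91 + (1/7)q − (157 - 0.25q) = 55, so q' = 308.
Then pb = 157 − 0.25·308 = 80 and ps = 91 + (1/7)·308 = 135.
Government outlay = subsidy × quantity = 55 × 308 = 16940.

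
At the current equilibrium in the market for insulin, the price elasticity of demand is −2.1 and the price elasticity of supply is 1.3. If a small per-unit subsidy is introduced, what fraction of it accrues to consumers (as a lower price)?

Consumer share = 13/34

For a small subsidy around the equilibrium, the benefit split depends on the relative slopes, which at a point are proportional to the elasticities.
Buyer share = εs/(εs + |εd|) = 1.3/(1.3 + 2.1) = 13/34; seller share = |εd|/(εs + |εd|) = 21/34.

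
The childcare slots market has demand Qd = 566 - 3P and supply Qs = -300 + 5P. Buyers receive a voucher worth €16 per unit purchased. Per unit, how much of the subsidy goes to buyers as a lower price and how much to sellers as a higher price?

Buyers gain €10 per unit; sellers gain €6 per unit

Pre-subsidy: 566 - 3P = -300 + 5P gives P* = 108.25, Q* = 241.25.
With the rebate, buyers effectively pay Pb = Ps − 16, where Ps is the price sellers receive.
Demand in terms of Ps becomes Qd = 566 − 3(Ps − 16) = 614 - 3Ps. Setting this equal to supply: 614 - 3Ps = -300 + 5Ps, so Ps = 114.25.
Buyers pay Pb = 114.25 − 16 = 98.25; Q' = -300 + 5·114.25 = 271.25.
Buyers' price falls by P* − Pb = 108.25 − 98.25 = 10; sellers' price rises by Ps − P* = 114.25 − 108.25 = 6.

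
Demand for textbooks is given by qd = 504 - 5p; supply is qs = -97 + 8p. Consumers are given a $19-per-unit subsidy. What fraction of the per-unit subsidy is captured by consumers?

Pre-subsidy: 504 - 5p = -97 + 8p gives p* = 601/13, q* = 3547/13.
With the rebate, buyers effectively pay pb = ps − 19, where ps is the price sellers receive.
Demand in terms of ps becomes qd = 504 − 5(ps − 19) = 599 - 5ps. Setting this equal to supply: 599 - 5ps = -97 + 8ps, so ps = 696/13.
Buyers pay pb = 696/13 − 19 = 449/13; q' = -97 + 8·(696/13) = 4307/13.
Buyers' price falls by p* − pb = 601/13 − 449/13 = 152/13; sellers' price rises by ps − p* = 696/13 − 601/13 = 95/13.
So consumers capture (152/13)/19 = 8/13 of each unit of subsidy.

Consumer share = 8/13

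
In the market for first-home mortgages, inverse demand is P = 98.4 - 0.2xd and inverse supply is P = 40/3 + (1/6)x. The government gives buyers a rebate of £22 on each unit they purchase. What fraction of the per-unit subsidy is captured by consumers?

Pre-subsidy: 98.4 - 0.2x = 40/3 + (1/6)x gives x* = 232 and P* = 52.
With the rebate, buyers effectively pay Pb = Ps − 22, where Ps is the price sellers receive.
On the curves, Pb = 98.4 - 0.2x and Ps = 40/3 + (1/6)x; the wedge Ps − Pb = 22 gives 40/3 + (1/6)x − (98.4 - 0.2x) = 22, so x' = 292.
Then Pb = 98.4 − 0.2·292 = 40 and Ps = 40/3 + (1/6)·292 = 62.
Buyers' price falls by P* − Pb = 52 − 40 = 12; sellers' price rises by Ps − P* = 62 − 52 = 10.
So consumers capture 12/22 = 6/11 of each unit of subsidy.

Consumer share = 6/11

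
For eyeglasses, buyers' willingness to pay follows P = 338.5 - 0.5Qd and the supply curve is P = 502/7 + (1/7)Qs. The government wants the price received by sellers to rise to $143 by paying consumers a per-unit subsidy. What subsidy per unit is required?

At a seller price of 143, quantity supplied is -502 + 7·143 = 499.
Buyers absorb 499 only when they pay Pb = 338.5 − 0.5·499 = 89.
s = Ps − Pb = 143 − 89 = 54.

Required subsidy s = $54 per unit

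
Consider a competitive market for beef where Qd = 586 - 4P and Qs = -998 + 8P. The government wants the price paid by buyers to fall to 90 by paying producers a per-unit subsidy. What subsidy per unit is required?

Required subsidy s = 63 per unit

At a buyer price of 90, quantity demanded is 586 − 4·90 = 226.
Sellers supply 226 only when they receive Ps with -998 + 8·Ps = 226, i.e. Ps = 153.
s = Ps − Pb = 153 − 90 = 63.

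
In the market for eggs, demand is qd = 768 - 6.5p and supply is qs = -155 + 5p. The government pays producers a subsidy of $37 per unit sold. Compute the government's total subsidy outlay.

Pre-subsidy: 768 - 6.5p = -155 + 5p gives p* = 1846/23, q* = 5665/23.
With the subsidy, sellers receive ps = pb + 37 for each unit, where pb is the price buyers pay.
Supply in terms of pb becomes qs = -155 + 5(pb + 37) = 30 + 5pb. Setting this equal to demand: 768 - 6.5pb = 30 + 5pb, so pb = 1476/23.
Sellers receive ps = 1476/23 + 37 = 2327/23; q' = 768 − 6.5·(1476/23) = 8070/23.
Government outlay = subsidy × quantity = 37 × 8070/23 = 298590/23.

Government cost = 298590/23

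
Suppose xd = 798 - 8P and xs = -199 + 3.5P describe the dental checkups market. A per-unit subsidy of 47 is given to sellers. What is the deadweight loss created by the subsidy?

Deadweight loss = 61852/23

Pre-subsidy: 798 - 8P = -199 + 3.5P gives P* = 1994/23, x* = 2402/23.
With the subsidy, sellers receive Ps = Pb + 47 for each unit, where Pb is the price buyers pay.
Supply in terms of Pb becomes xs = -199 + 3.5(Pb + 47) = -34.5 + 3.5Pb. Setting this equal to demand: 798 - 8Pb = -34.5 + 3.5Pb, so Pb = 1665/23.
Sellers receive Ps = 1665/23 + 47 = 2746/23; x' = 798 − 8·(1665/23) = 5034/23.
The subsidy expands output by 5034/23 − 2402/23 = 2632/23 past the efficient level; on those units the gap between marginal cost and willingness to pay runs from 0 up to 47.
DWL = ½ × 47 × 2632/23 = 61852/23.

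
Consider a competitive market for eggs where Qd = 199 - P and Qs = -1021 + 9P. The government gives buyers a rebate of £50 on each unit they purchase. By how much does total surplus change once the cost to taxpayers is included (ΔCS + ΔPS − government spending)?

Pre-subsidy: 199 - P = -1021 + 9P gives P* = 122, Q* = 77.
With the rebate, buyers effectively pay Pb = Ps − 50, where Ps is the price sellers receive.
Demand in terms of Ps becomes Qd = 199 − 1(Ps − 50) = 249 - Ps. Setting this equal to supply: 249 - Ps = -1021 + 9Ps, so Ps = 127.
Buyers pay Pb = 127 − 50 = 77; Q' = -1021 + 9·127 = 122.
ΔCS = ½(77 + 122)(122 − 77) = 4477.5; ΔPS = ½(77 + 122)(127 − 122) = 497.5.
Government spending = 50 × 122 = 6100.
Net change = 4477.5 + 497.5 − 6100 = -1125. The loss equals the DWL triangle ½·50·45.

Net change in total surplus = -£1125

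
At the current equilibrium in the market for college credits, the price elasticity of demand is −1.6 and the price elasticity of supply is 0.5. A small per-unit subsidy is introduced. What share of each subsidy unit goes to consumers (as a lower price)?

For a small subsidy around the equilibrium, the benefit split depends on the relative slopes, which at a point are proportional to the elasticities.
Buyer share = εs/(εs + |εd|) = 0.5/(0.5 + 1.6) = 5/21; seller share = |εd|/(εs + |εd|) = 16/21.

Consumer share = 5/21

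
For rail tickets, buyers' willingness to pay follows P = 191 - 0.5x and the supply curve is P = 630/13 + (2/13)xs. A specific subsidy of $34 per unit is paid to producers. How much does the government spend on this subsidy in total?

Government cost = $9180

Pre-subsidy: 191 - 0.5x = 630/13 + (2/13)x gives x* = 218 and P* = 82.
With the subsidy, sellers receive Ps = Pb + 34 for each unit, where Pb is the price buyers pay.
On the curves, Pb = 191 - 0.5x and Ps = 630/13 + (2/13)x; the wedge Ps − Pb = 34 gives 630/13 + (2/13)x − (191 - 0.5x) = 34, so x' = 270.
Then Pb = 191 − 0.5·270 = 56 and Ps = 630/13 + (2/13)·270 = 90.
Government outlay = subsidy × quantity = 34 × 270 = 9180.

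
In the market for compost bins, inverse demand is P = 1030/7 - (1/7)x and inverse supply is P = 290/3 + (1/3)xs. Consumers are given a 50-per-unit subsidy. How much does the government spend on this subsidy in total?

Pre-subsidy: 1030/7 - (1/7)x = 290/3 + (1/3)x gives x* = 106 and P* = 132.
With the rebate, buyers effectively pay Pb = Ps − 50, where Ps is the price sellers receive.
On the curves, Pb = 1030/7 - (1/7)x and Ps = 290/3 + (1/3)x; the wedge Ps − Pb = 50 gives 290/3 + (1/3)x − (1030/7 - (1/7)x) = 50, so x' = 211.
Then Pb = 1030/7 − (1/7)·211 = 117 and Ps = 290/3 + (1/3)·211 = 167.
Government outlay = subsidy × quantity = 50 × 211 = 10550.

Government cost = 10550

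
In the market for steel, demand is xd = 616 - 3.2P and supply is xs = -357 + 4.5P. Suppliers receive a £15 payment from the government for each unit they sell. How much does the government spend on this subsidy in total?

Pre-subsidy: 616 - 3.2P = -357 + 4.5P gives P* = 1390/11, x* = 2328/11.
With the subsidy, sellers receive Ps = Pb + 15 for each unit, where Pb is the price buyers pay.
Supply in terms of Pb becomes xs = -357 + 4.5(Pb + 15) = -289.5 + 4.5Pb. Setting this equal to demand: 616 - 3.2Pb = -289.5 + 4.5Pb, so Pb = 9055/77.
Sellers receive Ps = 9055/77 + 15 = 10210/77; x' = 616 − 3.2·(9055/77) = 18456/77.
Government outlay = subsidy × quantity = 15 × 18456/77 = 276840/77.

Government cost = 276840/77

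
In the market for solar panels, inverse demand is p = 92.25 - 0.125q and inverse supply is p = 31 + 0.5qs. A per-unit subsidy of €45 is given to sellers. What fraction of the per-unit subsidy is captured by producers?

Pre-subsidy: 92.25 - 0.125q = 31 + 0.5q gives q* = 98 and p* = 80.
With the subsidy, sellers receive ps = pb + 45 for each unit, where pb is the price buyers pay.
On the curves, pb = 92.25 - 0.125q and ps = 31 + 0.5q; the wedge ps − pb = 45 gives 31 + 0.5q − (92.25 - 0.125q) = 45, so q' = 170.
Then pb = 92.25 − 0.125·170 = 71 and ps = 31 + 0.5·170 = 116.
Buyers' price falls by p* − pb = 80 − 71 = 9; sellers' price rises by ps − p* = 116 − 80 = 36.
So producers capture 36/45 = 0.8 of each unit of subsidy.

Producer share = 0.8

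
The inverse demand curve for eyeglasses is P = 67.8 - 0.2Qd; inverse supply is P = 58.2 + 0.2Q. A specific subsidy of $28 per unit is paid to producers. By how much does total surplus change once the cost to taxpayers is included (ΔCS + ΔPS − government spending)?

Net change in total surplus = -$980

Pre-subsidy: 67.8 - 0.2Q = 58.2 + 0.2Q gives Q* = 24 and P* = 63.
With the subsidy, sellers receive Ps = Pb + 28 for each unit, where Pb is the price buyers pay.
On the curves, Pb = 67.8 - 0.2Q and Ps = 58.2 + 0.2Q; the wedge Ps − Pb = 28 gives 58.2 + 0.2Q − (67.8 - 0.2Q) = 28, so Q' = 94.
Then Pb = 67.8 − 0.2·94 = 49 and Ps = 58.2 + 0.2·94 = 77.
ΔCS = ½(24 + 94)(63 − 49) = 826; ΔPS = ½(24 + 94)(77 − 63) = 826.
Government spending = 28 × 94 = 2632.
Net change = 826 + 826 − 2632 = -980. The loss equals the DWL triangle ½·28·70.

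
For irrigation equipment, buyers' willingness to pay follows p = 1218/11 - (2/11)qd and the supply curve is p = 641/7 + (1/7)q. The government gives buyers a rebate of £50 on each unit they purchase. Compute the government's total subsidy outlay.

Government cost = £10650

Pre-subsidy: 1218/11 - (2/11)q = 641/7 + (1/7)q gives q* = 59 and p* = 100.
With the rebate, buyers effectively pay pb = ps − 50, where ps is the price sellers receive.
On the curves, pb = 1218/11 - (2/11)q and ps = 641/7 + (1/7)q; the wedge ps − pb = 50 gives 641/7 + (1/7)q − (1218/11 - (2/11)q) = 50, so q' = 213.
Then pb = 1218/11 − (2/11)·213 = 72 and ps = 641/7 + (1/7)·213 = 122.
Government outlay = subsidy × quantity = 50 × 213 = 10650.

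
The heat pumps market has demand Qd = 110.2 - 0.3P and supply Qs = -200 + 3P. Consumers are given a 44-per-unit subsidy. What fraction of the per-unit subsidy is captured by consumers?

Pre-subsidy: 110.2 - 0.3P = -200 + 3P gives P* = 94, Q* = 82.
With the rebate, buyers effectively pay Pb = Ps − 44, where Ps is the price sellers receive.
Demand in terms of Ps becomes Qd = 110.2 − 0.3(Ps − 44) = 123.4 - 0.3Ps. Setting this equal to supply: 123.4 - 0.3Ps = -200 + 3Ps, so Ps = 98.
Buyers pay Pb = 98 − 44 = 54; Q' = -200 + 3·98 = 94.
Buyers' price falls by P* − Pb = 94 − 54 = 40; sellers' price rises by Ps − P* = 98 − 94 = 4.
So consumers capture 40/44 = 10/11 of each unit of subsidy.

Consumer share = 10/11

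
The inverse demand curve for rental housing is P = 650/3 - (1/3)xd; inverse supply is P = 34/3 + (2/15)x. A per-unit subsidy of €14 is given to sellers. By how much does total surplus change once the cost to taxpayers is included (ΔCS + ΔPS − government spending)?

Net change in total surplus = -€210

Pre-subsidy: 650/3 - (1/3)x = 34/3 + (2/15)x gives x* = 440 and P* = 70.
With the subsidy, sellers receive Ps = Pb + 14 for each unit, where Pb is the price buyers pay.
On the curves, Pb = 650/3 - (1/3)x and Ps = 34/3 + (2/15)x; the wedge Ps − Pb = 14 gives 34/3 + (2/15)x − (650/3 - (1/3)x) = 14, so x' = 470.
Then Pb = 650/3 − (1/3)·470 = 60 and Ps = 34/3 + (2/15)·470 = 74.
ΔCS = ½(440 + 470)(70 − 60) = 4550; ΔPS = ½(440 + 470)(74 − 70) = 1820.
Government spending = 14 × 470 = 6580.
Net change = 4550 + 1820 − 6580 = -210. The loss equals the DWL triangle ½·14·30.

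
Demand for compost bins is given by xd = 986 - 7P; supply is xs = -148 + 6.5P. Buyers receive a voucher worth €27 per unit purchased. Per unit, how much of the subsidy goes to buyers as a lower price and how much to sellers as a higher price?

Pre-subsidy: 986 - 7P = -148 + 6.5P gives P* = 84, x* = 398.
With the rebate, buyers effectively pay Pb = Ps − 27, where Ps is the price sellers receive.
Demand in terms of Ps becomes xd = 986 − 7(Ps − 27) = 1175 - 7Ps. Setting this equal to supply: 1175 - 7Ps = -148 + 6.5Ps, so Ps = 98.
Buyers pay Pb = 98 − 27 = 71; x' = -148 + 6.5·98 = 489.
Buyers' price falls by P* − Pb = 84 − 71 = 13; sellers' price rises by Ps − P* = 98 − 84 = 14.

Buyers gain €13 per unit; sellers gain €14 per unit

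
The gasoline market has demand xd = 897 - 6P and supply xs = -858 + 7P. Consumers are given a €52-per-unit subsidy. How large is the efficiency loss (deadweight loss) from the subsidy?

Pre-subsidy: 897 - 6P = -858 + 7P gives P* = 135, x* = 87.
With the rebate, buyers effectively pay Pb = Ps − 52, where Ps is the price sellers receive.
Demand in terms of Ps becomes xd = 897 − 6(Ps − 52) = 1209 - 6Ps. Setting this equal to supply: 1209 - 6Ps = -858 + 7Ps, so Ps = 159.
Buyers pay Pb = 159 − 52 = 107; x' = -858 + 7·159 = 255.
The subsidy expands output by 255 − 87 = 168 past the efficient level; on those units the gap between marginal cost and willingness to pay runs from 0 up to 52.
DWL = ½ × 52 × 168 = 4368.

Deadweight loss = €4368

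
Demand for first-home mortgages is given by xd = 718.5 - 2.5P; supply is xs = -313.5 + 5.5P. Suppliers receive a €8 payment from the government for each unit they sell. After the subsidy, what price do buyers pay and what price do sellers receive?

Pre-subsidy: 718.5 - 2.5P = -313.5 + 5.5P gives P* = 129, x* = 396.
With the subsidy, sellers receive Ps = Pb + 8 for each unit, where Pb is the price buyers pay.
Supply in terms of Pb becomes xs = -313.5 + 5.5(Pb + 8) = -269.5 + 5.5Pb. Setting this equal to demand: 718.5 - 2.5Pb = -269.5 + 5.5Pb, so Pb = 123.5.
Sellers receive Ps = 123.5 + 8 = 131.5; x' = 718.5 − 2.5·123.5 = 409.75.

Buyers pay €123.5; sellers receive €131.5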